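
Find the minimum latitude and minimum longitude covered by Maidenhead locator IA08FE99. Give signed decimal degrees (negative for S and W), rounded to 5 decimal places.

Field I=8, A=0: +8·20° lon, +0·10° lat → SW at lon -20°, lat -90°.
Square 0, 8: +0·2° lon, +8·1° lat → SW at lon -20°, lat -82°.
Subsquare f=5, e=4: +5·0.0833333° lon, +4·0.0416667° lat → SW at lon -19.5833°, lat -81.8333°.
Extended square 9, 9: +9·0.00833333° lon, +9·0.00416667° lat → SW at lon -19.5083°, lat -81.7958°.
latitude -81.79583, longitude -19.50833.

-81.79583, -19.50833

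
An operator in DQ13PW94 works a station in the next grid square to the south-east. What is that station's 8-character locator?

DQ13qw03

Longitude extended square 9; +1 → 10, wraps to 0, carry into subsquare.
Longitude subsquare p = 15; +1 → 16 = q.
Latitude extended square 4; −1 → 3.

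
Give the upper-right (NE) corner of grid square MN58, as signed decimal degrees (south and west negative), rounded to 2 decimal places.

Field M=12, N=13: +12·20° lon, +13·10° lat → SW at lon 60°, lat 40°.
Square 5, 8: +5·2° lon, +8·1° lat → SW at lon 70°, lat 48°.
Cell spans 2° lon × 1° lat. NE corner is SW corner plus one full cell.
latitude 49.00, longitude 72.00.

49.00, 72.00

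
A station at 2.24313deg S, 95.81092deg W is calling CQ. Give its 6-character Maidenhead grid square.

EI27cs

Shift to the Maidenhead origin (180°W, 90°S): lon 84.1891, lat 87.7569.
Field: 84.1891/20 → 4 → E, 87.7569/10 → 8 → I; chars EI.
Square: 4.1891/2 → 2, 7.7569/1 → 7; chars 27.
Subsquare: 0.1891/0.0833333 → 2 → c, 0.7569/0.0416667 → 18 → s; chars cs.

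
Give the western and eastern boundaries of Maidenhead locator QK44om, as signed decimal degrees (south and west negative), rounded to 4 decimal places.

Field Q=16, K=10: +16·20° lon, +10·10° lat → SW at lon 140°, lat 10°.
Square 4, 4: +4·2° lon, +4·1° lat → SW at lon 148°, lat 14°.
Subsquare o=14, m=12: +14·0.0833333° lon, +12·0.0416667° lat → SW at lon 149.167°, lat 14.5°.
Cell spans 0.0833333° lon × 0.0416667° lat.
west 149.1667, east 149.2500.

149.1667, 149.2500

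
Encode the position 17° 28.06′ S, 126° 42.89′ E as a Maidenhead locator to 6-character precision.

PH32im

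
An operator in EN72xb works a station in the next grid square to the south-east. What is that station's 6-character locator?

Longitude subsquare x = 23; +1 → 24, wraps to 0 = a, carry into square.
Longitude square 7; +1 → 8.
Latitude subsquare b = 1; −1 → 0 = a.

EN82aa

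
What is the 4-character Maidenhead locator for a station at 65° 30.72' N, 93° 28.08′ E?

Offset from 180°W / 90°S: lon 273.47°, lat 155.51°.
Field (20°×10°, letters A–R): lon ⌊273.47/20⌋ = 13 → N; lat ⌊155.51/10⌋ = 15 → P.
Square (2°×1°, digits 0–9): lon ⌊13.47/2⌋ = 6; lat ⌊5.51/1⌋ = 5.

NP65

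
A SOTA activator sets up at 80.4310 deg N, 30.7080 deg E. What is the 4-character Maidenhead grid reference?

KR50

Shift to the Maidenhead origin (180°W, 90°S): lon 210.71, lat 170.43.
Field: lon ⌊210.71/20⌋ = 10 → K; lat ⌊170.43/10⌋ = 17 → R.
Square: lon ⌊10.71/2⌋ = 5; lat ⌊0.43/1⌋ = 0.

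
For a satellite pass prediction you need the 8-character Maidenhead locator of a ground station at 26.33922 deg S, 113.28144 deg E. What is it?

OG63pp38

Offset from 180°W / 90°S: lon 293.28144°, lat 63.66078°.
Field: 293.28144/20 → 14 → O, 63.66078/10 → 6 → G; chars OG.
Square: 13.28144/2 → 6, 3.66078/1 → 3; chars 63.
Subsquare: 1.28144/0.0833333 → 15 → p, 0.66078/0.0416667 → 15 → p; chars pp.
Extended square: 0.03144/0.00833333 → 3, 0.03578/0.00416667 → 8; chars 38.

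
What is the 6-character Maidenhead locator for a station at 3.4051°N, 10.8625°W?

Shift to the Maidenhead origin (180°W, 90°S): lon 169.1375, lat 93.4051.
Field: lon ⌊169.1375/20⌋ = 8 → I; lat ⌊93.4051/10⌋ = 9 → J.
Square: lon ⌊9.1375/2⌋ = 4; lat ⌊3.4051/1⌋ = 3.
Subsquare: lon ⌊1.1375/0.0833333⌋ = 13 → n; lat ⌊0.4051/0.0416667⌋ = 9 → j.

IJ43nj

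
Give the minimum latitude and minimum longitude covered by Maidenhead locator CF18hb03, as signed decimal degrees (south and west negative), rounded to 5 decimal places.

-31.94583, -137.41667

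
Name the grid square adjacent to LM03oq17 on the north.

LM03oq18

Latitude extended square 7; +1 → 8.
The longitude characters are unchanged.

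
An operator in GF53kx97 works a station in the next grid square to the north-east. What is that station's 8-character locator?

Longitude extended square 9; +1 → 10, wraps to 0, carry into subsquare.
Longitude subsquare k = 10; +1 → 11 = l.
Latitude extended square 7; +1 → 8.

GF53lx08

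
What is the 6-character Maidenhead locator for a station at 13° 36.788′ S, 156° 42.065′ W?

BH16pj

Offset from 180°W / 90°S: lon 23.2989°, lat 76.3869°.
Field: 23.2989/20 → 1 → B, 76.3869/10 → 7 → H; chars BH.
Square: 3.2989/2 → 1, 6.3869/1 → 6; chars 16.
Subsquare: 1.2989/0.0833333 → 15 → p, 0.3869/0.0416667 → 9 → j; chars pj.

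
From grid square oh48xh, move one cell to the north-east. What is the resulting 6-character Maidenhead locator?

OH58ai

Longitude subsquare x = 23; +1 → 24, wraps to 0 = a, carry into square.
Longitude square 4; +1 → 5.
Latitude subsquare h = 7; +1 → 8 = i.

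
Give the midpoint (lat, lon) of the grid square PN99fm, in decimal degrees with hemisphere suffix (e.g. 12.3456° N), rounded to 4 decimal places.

49.5208° N, 138.4583° E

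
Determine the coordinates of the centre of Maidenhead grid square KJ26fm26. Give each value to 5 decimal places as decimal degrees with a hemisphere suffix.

6.52708° N, 24.43750° E

Field K=10, J=9: +10·20° lon, +9·10° lat → SW at lon 20°, lat 0°.
Square 2, 6: +2·2° lon, +6·1° lat → SW at lon 24°, lat 6°.
Subsquare f=5, m=12: +5·0.0833333° lon, +12·0.0416667° lat → SW at lon 24.4167°, lat 6.5°.
Extended square 2, 6: +2·0.00833333° lon, +6·0.00416667° lat → SW at lon 24.4333°, lat 6.525°.
Cell spans 0.00833333° lon × 0.00416667° lat. Centre is SW corner plus half of each.
latitude 6.52708° N, longitude 24.43750° E.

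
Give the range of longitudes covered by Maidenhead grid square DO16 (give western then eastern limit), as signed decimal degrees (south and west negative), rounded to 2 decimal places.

Field D=3, O=14: +3·20° lon, +14·10° lat → SW at lon -120°, lat 50°.
Square 1, 6: +1·2° lon, +6·1° lat → SW at lon -118°, lat 56°.
Cell spans 2° lon × 1° lat.
west -118.00, east -116.00.

-118.00, -116.00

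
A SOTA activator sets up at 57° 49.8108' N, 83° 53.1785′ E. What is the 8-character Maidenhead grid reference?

NO17wt69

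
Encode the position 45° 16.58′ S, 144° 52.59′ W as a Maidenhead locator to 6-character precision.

BE74nr

Shift to the Maidenhead origin (180°W, 90°S): lon 35.1235, lat 44.7237.
Field (20°×10°, letters A–R): 35.1235/20 → 1 → B, 44.7237/10 → 4 → E; chars BE.
Square (2°×1°, digits 0–9): 15.1235/2 → 7, 4.7237/1 → 4; chars 74.
Subsquare (5′×2.5′, letters a–x): 1.1235/0.0833333 → 13 → n, 0.7237/0.0416667 → 17 → r; chars nr.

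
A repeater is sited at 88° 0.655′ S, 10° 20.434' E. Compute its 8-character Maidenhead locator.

JA51ex07

Add 180° to longitude and 90° to latitude: 190.34057, 1.98908.
Field (20°×10°, letters A–R): 190.34057/20 → 9 → J, 1.98908/10 → 0 → A; chars JA.
Square (2°×1°, digits 0–9): 10.34057/2 → 5, 1.98908/1 → 1; chars 51.
Subsquare (5′×2.5′, letters a–x): 0.34057/0.0833333 → 4 → e, 0.98908/0.0416667 → 23 → x; chars ex.
Extended square (30″×15″, digits 0–9): 0.00723/0.00833333 → 0, 0.03075/0.00416667 → 7; chars 07.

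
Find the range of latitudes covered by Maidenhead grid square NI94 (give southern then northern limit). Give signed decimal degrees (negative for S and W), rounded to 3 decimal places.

-6.000, -5.000

Field N=13, I=8: +13·20° lon, +8·10° lat → SW at lon 80°, lat -10°.
Square 9, 4: +9·2° lon, +4·1° lat → SW at lon 98°, lat -6°.
Cell spans 2° lon × 1° lat.
south -6.000, north -5.000.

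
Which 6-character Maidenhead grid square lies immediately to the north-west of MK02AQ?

LK92xr

Longitude subsquare a = 0; −1 → -1, wraps to 23 = x, carry into square.
Longitude square 0; −1 → -1, wraps to 9, carry into field.
Longitude field M = 12; −1 → 11 = L.
Latitude subsquare q = 16; +1 → 17 = r.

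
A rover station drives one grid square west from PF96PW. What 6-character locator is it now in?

PF96ow

Longitude subsquare p = 15; −1 → 14 = o.
The latitude characters are unchanged.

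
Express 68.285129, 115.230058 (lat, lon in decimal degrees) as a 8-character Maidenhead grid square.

OP78og78

Shift to the Maidenhead origin (180°W, 90°S): lon 295.23006, lat 158.28513.
Field (20°×10°, letters A–R): 295.23006/20 → 14 → O, 158.28513/10 → 15 → P; chars OP.
Square (2°×1°, digits 0–9): 15.23006/2 → 7, 8.28513/1 → 8; chars 78.
Subsquare (5′×2.5′, letters a–x): 1.23006/0.0833333 → 14 → o, 0.28513/0.0416667 → 6 → g; chars og.
Extended square (30″×15″, digits 0–9): 0.06339/0.00833333 → 7, 0.03513/0.00416667 → 8; chars 78.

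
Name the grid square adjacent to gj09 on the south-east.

Longitude square 0; +1 → 1.
Latitude square 9; −1 → 8.

GJ18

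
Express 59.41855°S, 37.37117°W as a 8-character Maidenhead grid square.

Shift to the Maidenhead origin (180°W, 90°S): lon 142.62883, lat 30.58145.
Field (20°×10°, letters A–R): lon ⌊142.62883/20⌋ = 7 → H; lat ⌊30.58145/10⌋ = 3 → D.
Square (2°×1°, digits 0–9): lon ⌊2.62883/2⌋ = 1; lat ⌊0.58145/1⌋ = 0.
Subsquare (5′×2.5′, letters a–x): lon ⌊0.62883/0.0833333⌋ = 7 → h; lat ⌊0.58145/0.0416667⌋ = 13 → n.
Extended square (30″×15″, digits 0–9): lon ⌊0.04550/0.00833333⌋ = 5; lat ⌊0.03978/0.00416667⌋ = 9.

HD10hn59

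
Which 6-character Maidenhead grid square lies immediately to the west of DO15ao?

Longitude subsquare a = 0; −1 → -1, wraps to 23 = x, carry into square.
Longitude square 1; −1 → 0.
The latitude characters are unchanged.

DO05xo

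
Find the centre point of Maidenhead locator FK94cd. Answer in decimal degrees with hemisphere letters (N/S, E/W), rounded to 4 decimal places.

14.1458° N, 61.7917° W

Field F=5, K=10: +5·20° lon, +10·10° lat → SW at lon -80°, lat 10°.
Square 9, 4: +9·2° lon, +4·1° lat → SW at lon -62°, lat 14°.
Subsquare c=2, d=3: +2·0.0833333° lon, +3·0.0416667° lat → SW at lon -61.8333°, lat 14.125°.
Cell spans 0.0833333° lon × 0.0416667° lat. Centre is SW corner plus half of each.
latitude 14.1458° N, longitude 61.7917° W.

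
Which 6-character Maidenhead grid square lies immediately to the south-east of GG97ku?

GG97lt

Longitude subsquare k = 10; +1 → 11 = l.
Latitude subsquare u = 20; −1 → 19 = t.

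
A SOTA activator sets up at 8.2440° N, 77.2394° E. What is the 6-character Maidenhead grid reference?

MJ88of

Shift to the Maidenhead origin (180°W, 90°S): lon 257.2394, lat 98.2440.
Field (20°×10°, letters A–R): 257.2394/20 → 12 → M, 98.2440/10 → 9 → J; chars MJ.
Square (2°×1°, digits 0–9): 17.2394/2 → 8, 8.2440/1 → 8; chars 88.
Subsquare (5′×2.5′, letters a–x): 1.2394/0.0833333 → 14 → o, 0.2440/0.0416667 → 5 → f; chars of.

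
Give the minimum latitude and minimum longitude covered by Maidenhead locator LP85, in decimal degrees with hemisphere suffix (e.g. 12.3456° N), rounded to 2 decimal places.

65.00° N, 56.00° E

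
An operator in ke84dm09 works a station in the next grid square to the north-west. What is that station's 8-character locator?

KE84cn90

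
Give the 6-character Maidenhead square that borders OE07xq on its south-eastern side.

Longitude subsquare x = 23; +1 → 24, wraps to 0 = a, carry into square.
Longitude square 0; +1 → 1.
Latitude subsquare q = 16; −1 → 15 = p.

OE17ap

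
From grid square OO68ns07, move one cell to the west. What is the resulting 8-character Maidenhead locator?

Longitude extended square 0; −1 → -1, wraps to 9, carry into subsquare.
Longitude subsquare n = 13; −1 → 12 = m.
The latitude characters are unchanged.

OO68ms97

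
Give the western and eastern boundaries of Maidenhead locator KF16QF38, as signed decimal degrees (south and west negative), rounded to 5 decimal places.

23.35833, 23.36667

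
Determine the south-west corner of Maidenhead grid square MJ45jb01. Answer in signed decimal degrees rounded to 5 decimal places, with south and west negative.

5.04583, 68.75000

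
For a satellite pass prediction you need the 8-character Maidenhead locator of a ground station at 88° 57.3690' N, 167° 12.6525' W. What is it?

AR68jw49

Offset from 180°W / 90°S: lon 12.78913°, lat 178.95615°.
Field (20°×10°, letters A–R): 12.78913/20 → 0 → A, 178.95615/10 → 17 → R; chars AR.
Square (2°×1°, digits 0–9): 12.78913/2 → 6, 8.95615/1 → 8; chars 68.
Subsquare (5′×2.5′, letters a–x): 0.78913/0.0833333 → 9 → j, 0.95615/0.0416667 → 22 → w; chars jw.
Extended square (30″×15″, digits 0–9): 0.03913/0.00833333 → 4, 0.03948/0.00416667 → 9; chars 49.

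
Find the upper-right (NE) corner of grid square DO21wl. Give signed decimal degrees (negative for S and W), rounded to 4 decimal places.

51.5000, -114.0833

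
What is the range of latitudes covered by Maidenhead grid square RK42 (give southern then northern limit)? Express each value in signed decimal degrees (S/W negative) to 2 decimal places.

12.00, 13.00

Field R=17, K=10: +17·20° lon, +10·10° lat → SW at lon 160°, lat 10°.
Square 4, 2: +4·2° lon, +2·1° lat → SW at lon 168°, lat 12°.
Cell spans 2° lon × 1° lat.
south 12.00, north 13.00.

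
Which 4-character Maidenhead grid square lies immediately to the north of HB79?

Latitude square 9; +1 → 10, wraps to 0, carry into field.
Latitude field B = 1; +1 → 2 = C.
The longitude characters are unchanged.

HC70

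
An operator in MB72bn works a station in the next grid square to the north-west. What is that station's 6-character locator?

MB72ao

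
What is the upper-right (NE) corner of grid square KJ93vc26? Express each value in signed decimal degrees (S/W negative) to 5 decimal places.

3.11250, 39.77500

Field K=10, J=9: +10·20° lon, +9·10° lat → SW at lon 20°, lat 0°.
Square 9, 3: +9·2° lon, +3·1° lat → SW at lon 38°, lat 3°.
Subsquare v=21, c=2: +21·0.0833333° lon, +2·0.0416667° lat → SW at lon 39.75°, lat 3.08333°.
Extended square 2, 6: +2·0.00833333° lon, +6·0.00416667° lat → SW at lon 39.7667°, lat 3.10833°.
Cell spans 0.00833333° lon × 0.00416667° lat. NE corner is SW corner plus one full cell.
latitude 3.11250, longitude 39.77500.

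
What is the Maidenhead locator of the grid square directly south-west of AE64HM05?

Longitude extended square 0; −1 → -1, wraps to 9, carry into subsquare.
Longitude subsquare h = 7; −1 → 6 = g.
Latitude extended square 5; −1 → 4.

AE64gm94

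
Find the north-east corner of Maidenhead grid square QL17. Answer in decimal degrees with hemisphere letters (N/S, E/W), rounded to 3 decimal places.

28.000° N, 144.000° E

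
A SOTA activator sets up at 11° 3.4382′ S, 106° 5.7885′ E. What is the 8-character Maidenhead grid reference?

Add 180° to longitude and 90° to latitude: 286.09647, 78.94270.
Field (20°×10°, letters A–R): lon ⌊286.09647/20⌋ = 14 → O; lat ⌊78.94270/10⌋ = 7 → H.
Square (2°×1°, digits 0–9): lon ⌊6.09647/2⌋ = 3; lat ⌊8.94270/1⌋ = 8.
Subsquare (5′×2.5′, letters a–x): lon ⌊0.09647/0.0833333⌋ = 1 → b; lat ⌊0.94270/0.0416667⌋ = 22 → w.
Extended square (30″×15″, digits 0–9): lon ⌊0.01314/0.00833333⌋ = 1; lat ⌊0.02603/0.00416667⌋ = 6.

OH38bw16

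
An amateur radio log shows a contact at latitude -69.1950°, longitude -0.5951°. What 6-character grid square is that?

IC90qt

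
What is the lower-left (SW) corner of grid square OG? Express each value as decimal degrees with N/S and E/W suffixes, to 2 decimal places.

Field O=14, G=6: +14·20° lon, +6·10° lat → SW at lon 100°, lat -30°.
latitude 30.00° S, longitude 100.00° E.

30.00° S, 100.00° E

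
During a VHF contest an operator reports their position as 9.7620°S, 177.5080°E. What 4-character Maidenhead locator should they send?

Offset from 180°W / 90°S: lon 357.51°, lat 80.24°.
Field: lon ⌊357.51/20⌋ = 17 → R; lat ⌊80.24/10⌋ = 8 → I.
Square: lon ⌊17.51/2⌋ = 8; lat ⌊0.24/1⌋ = 0.

RI80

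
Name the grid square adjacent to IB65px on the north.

IB66pa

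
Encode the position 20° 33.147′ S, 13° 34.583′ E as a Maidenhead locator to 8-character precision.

JG69sk97

Offset from 180°W / 90°S: lon 193.57638°, lat 69.44755°.
Field: 193.57638/20 → 9 → J, 69.44755/10 → 6 → G; chars JG.
Square: 13.57638/2 → 6, 9.44755/1 → 9; chars 69.
Subsquare: 1.57638/0.0833333 → 18 → s, 0.44755/0.0416667 → 10 → k; chars sk.
Extended square: 0.07638/0.00833333 → 9, 0.03088/0.00416667 → 7; chars 97.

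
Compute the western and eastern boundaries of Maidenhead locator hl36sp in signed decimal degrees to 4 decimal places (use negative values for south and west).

-32.5000, -32.4167

Field H=7, L=11: +7·20° lon, +11·10° lat → SW at lon -40°, lat 20°.
Square 3, 6: +3·2° lon, +6·1° lat → SW at lon -34°, lat 26°.
Subsquare s=18, p=15: +18·0.0833333° lon, +15·0.0416667° lat → SW at lon -32.5°, lat 26.625°.
Cell spans 0.0833333° lon × 0.0416667° lat.
west -32.5000, east -32.4167.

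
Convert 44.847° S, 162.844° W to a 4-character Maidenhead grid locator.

AE85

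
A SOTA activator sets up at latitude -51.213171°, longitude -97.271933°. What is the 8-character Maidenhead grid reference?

ED18is78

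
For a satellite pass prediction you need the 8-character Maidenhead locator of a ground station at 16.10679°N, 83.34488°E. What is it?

NK16qc15

Add 180° to longitude and 90° to latitude: 263.34488, 106.10679.
Field: 263.34488/20 → 13 → N, 106.10679/10 → 10 → K; chars NK.
Square: 3.34488/2 → 1, 6.10679/1 → 6; chars 16.
Subsquare: 1.34488/0.0833333 → 16 → q, 0.10679/0.0416667 → 2 → c; chars qc.
Extended square: 0.01155/0.00833333 → 1, 0.02346/0.00416667 → 5; chars 15.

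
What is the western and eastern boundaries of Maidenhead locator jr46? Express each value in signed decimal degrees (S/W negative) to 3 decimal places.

Field J=9, R=17: +9·20° lon, +17·10° lat → SW at lon 0°, lat 80°.
Square 4, 6: +4·2° lon, +6·1° lat → SW at lon 8°, lat 86°.
Cell spans 2° lon × 1° lat.
west 8.000, east 10.000.

8.000, 10.000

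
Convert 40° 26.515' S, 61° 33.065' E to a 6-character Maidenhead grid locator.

Shift to the Maidenhead origin (180°W, 90°S): lon 241.5511, lat 49.5581.
Field: lon ⌊241.5511/20⌋ = 12 → M; lat ⌊49.5581/10⌋ = 4 → E.
Square: lon ⌊1.5511/2⌋ = 0; lat ⌊9.5581/1⌋ = 9.
Subsquare: lon ⌊1.5511/0.0833333⌋ = 18 → s; lat ⌊0.5581/0.0416667⌋ = 13 → n.

ME09sn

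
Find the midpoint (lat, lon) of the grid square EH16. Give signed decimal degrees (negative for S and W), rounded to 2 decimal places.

Field E=4, H=7: +4·20° lon, +7·10° lat → SW at lon -100°, lat -20°.
Square 1, 6: +1·2° lon, +6·1° lat → SW at lon -98°, lat -14°.
Cell spans 2° lon × 1° lat. Centre is SW corner plus half of each.
latitude -13.50, longitude -97.00.

-13.50, -97.00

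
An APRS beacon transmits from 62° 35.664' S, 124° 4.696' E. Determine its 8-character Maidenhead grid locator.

PC27aj97

Add 180° to longitude and 90° to latitude: 304.07827, 27.40560.
Field: 304.07827/20 → 15 → P, 27.40560/10 → 2 → C; chars PC.
Square: 4.07827/2 → 2, 7.40560/1 → 7; chars 27.
Subsquare: 0.07827/0.0833333 → 0 → a, 0.40560/0.0416667 → 9 → j; chars aj.
Extended square: 0.07827/0.00833333 → 9, 0.03060/0.00416667 → 7; chars 97.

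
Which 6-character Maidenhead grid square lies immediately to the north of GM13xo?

Latitude subsquare o = 14; +1 → 15 = p.
The longitude characters are unchanged.

GM13xp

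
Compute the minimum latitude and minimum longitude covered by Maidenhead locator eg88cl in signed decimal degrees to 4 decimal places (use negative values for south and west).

-21.5417, -83.8333

Field E=4, G=6: +4·20° lon, +6·10° lat → SW at lon -100°, lat -30°.
Square 8, 8: +8·2° lon, +8·1° lat → SW at lon -84°, lat -22°.
Subsquare c=2, l=11: +2·0.0833333° lon, +11·0.0416667° lat → SW at lon -83.8333°, lat -21.5417°.
latitude -21.5417, longitude -83.8333.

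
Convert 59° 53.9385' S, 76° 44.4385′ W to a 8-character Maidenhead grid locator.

FD10pc14

Offset from 180°W / 90°S: lon 103.25936°, lat 30.10102°.
Field (20°×10°, letters A–R): lon ⌊103.25936/20⌋ = 5 → F; lat ⌊30.10102/10⌋ = 3 → D.
Square (2°×1°, digits 0–9): lon ⌊3.25936/2⌋ = 1; lat ⌊0.10102/1⌋ = 0.
Subsquare (5′×2.5′, letters a–x): lon ⌊1.25936/0.0833333⌋ = 15 → p; lat ⌊0.10102/0.0416667⌋ = 2 → c.
Extended square (30″×15″, digits 0–9): lon ⌊0.00936/0.00833333⌋ = 1; lat ⌊0.01769/0.00416667⌋ = 4.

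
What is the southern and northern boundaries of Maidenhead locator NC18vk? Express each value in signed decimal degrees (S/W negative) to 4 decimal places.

Field N=13, C=2: +13·20° lon, +2·10° lat → SW at lon 80°, lat -70°.
Square 1, 8: +1·2° lon, +8·1° lat → SW at lon 82°, lat -62°.
Subsquare v=21, k=10: +21·0.0833333° lon, +10·0.0416667° lat → SW at lon 83.75°, lat -61.5833°.
Cell spans 0.0833333° lon × 0.0416667° lat.
south -61.5833, north -61.5417.

-61.5833, -61.5417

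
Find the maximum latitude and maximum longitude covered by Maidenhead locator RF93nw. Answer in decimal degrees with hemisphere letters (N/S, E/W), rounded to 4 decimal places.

Field R=17, F=5: +17·20° lon, +5·10° lat → SW at lon 160°, lat -40°.
Square 9, 3: +9·2° lon, +3·1° lat → SW at lon 178°, lat -37°.
Subsquare n=13, w=22: +13·0.0833333° lon, +22·0.0416667° lat → SW at lon 179.083°, lat -36.0833°.
Cell spans 0.0833333° lon × 0.0416667° lat. NE corner is SW corner plus one full cell.
latitude 36.0417° S, longitude 179.1667° E.

36.0417° S, 179.1667° E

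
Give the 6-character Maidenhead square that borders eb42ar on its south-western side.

EB32xq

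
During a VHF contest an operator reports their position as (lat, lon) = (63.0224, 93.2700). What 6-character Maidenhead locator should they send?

NP63pa

Offset from 180°W / 90°S: lon 273.2700°, lat 153.0224°.
Field: lon ⌊273.2700/20⌋ = 13 → N; lat ⌊153.0224/10⌋ = 15 → P.
Square: lon ⌊13.2700/2⌋ = 6; lat ⌊3.0224/1⌋ = 3.
Subsquare: lon ⌊1.2700/0.0833333⌋ = 15 → p; lat ⌊0.0224/0.0416667⌋ = 0 → a.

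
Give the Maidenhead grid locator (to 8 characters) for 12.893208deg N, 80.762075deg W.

Shift to the Maidenhead origin (180°W, 90°S): lon 99.23793, lat 102.89321.
Field: 99.23793/20 → 4 → E, 102.89321/10 → 10 → K; chars EK.
Square: 19.23793/2 → 9, 2.89321/1 → 2; chars 92.
Subsquare: 1.23793/0.0833333 → 14 → o, 0.89321/0.0416667 → 21 → v; chars ov.
Extended square: 0.07126/0.00833333 → 8, 0.01821/0.00416667 → 4; chars 84.

EK92ov84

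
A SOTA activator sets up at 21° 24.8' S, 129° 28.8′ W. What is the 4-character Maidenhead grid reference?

Offset from 180°W / 90°S: lon 50.52°, lat 68.59°.
Field (20°×10°, letters A–R): 50.52/20 → 2 → C, 68.59/10 → 6 → G; chars CG.
Square (2°×1°, digits 0–9): 10.52/2 → 5, 8.59/1 → 8; chars 58.

CG58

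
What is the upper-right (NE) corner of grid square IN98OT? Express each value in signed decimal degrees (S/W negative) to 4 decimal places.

Field I=8, N=13: +8·20° lon, +13·10° lat → SW at lon -20°, lat 40°.
Square 9, 8: +9·2° lon, +8·1° lat → SW at lon -2°, lat 48°.
Subsquare o=14, t=19: +14·0.0833333° lon, +19·0.0416667° lat → SW at lon -0.833333°, lat 48.7917°.
Cell spans 0.0833333° lon × 0.0416667° lat. NE corner is SW corner plus one full cell.
latitude 48.8333, longitude -0.7500.

48.8333, -0.7500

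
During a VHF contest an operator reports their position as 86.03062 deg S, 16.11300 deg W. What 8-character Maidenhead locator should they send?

IA13wx62

Shift to the Maidenhead origin (180°W, 90°S): lon 163.88700, lat 3.96938.
Field: lon ⌊163.88700/20⌋ = 8 → I; lat ⌊3.96938/10⌋ = 0 → A.
Square: lon ⌊3.88700/2⌋ = 1; lat ⌊3.96938/1⌋ = 3.
Subsquare: lon ⌊1.88700/0.0833333⌋ = 22 → w; lat ⌊0.96938/0.0416667⌋ = 23 → x.
Extended square: lon ⌊0.05367/0.00833333⌋ = 6; lat ⌊0.01105/0.00416667⌋ = 2.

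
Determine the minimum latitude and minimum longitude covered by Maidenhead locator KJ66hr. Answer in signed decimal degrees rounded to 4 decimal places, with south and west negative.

6.7083, 32.5833

Field K=10, J=9: +10·20° lon, +9·10° lat → SW at lon 20°, lat 0°.
Square 6, 6: +6·2° lon, +6·1° lat → SW at lon 32°, lat 6°.
Subsquare h=7, r=17: +7·0.0833333° lon, +17·0.0416667° lat → SW at lon 32.5833°, lat 6.70833°.
latitude 6.7083, longitude 32.5833.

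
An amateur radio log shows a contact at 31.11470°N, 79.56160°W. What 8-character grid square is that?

FM01fc27

Add 180° to longitude and 90° to latitude: 100.43840, 121.11470.
Field: 100.43840/20 → 5 → F, 121.11470/10 → 12 → M; chars FM.
Square: 0.43840/2 → 0, 1.11470/1 → 1; chars 01.
Subsquare: 0.43840/0.0833333 → 5 → f, 0.11470/0.0416667 → 2 → c; chars fc.
Extended square: 0.02173/0.00833333 → 2, 0.03137/0.00416667 → 7; chars 27.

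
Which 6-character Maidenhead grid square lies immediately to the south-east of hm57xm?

HM67al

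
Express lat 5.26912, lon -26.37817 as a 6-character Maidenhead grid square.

HJ65tg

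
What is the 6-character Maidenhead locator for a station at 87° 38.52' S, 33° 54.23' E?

KA62wi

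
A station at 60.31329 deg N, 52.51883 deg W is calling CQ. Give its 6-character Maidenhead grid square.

GP30rh

Offset from 180°W / 90°S: lon 127.4812°, lat 150.3133°.
Field (20°×10°, letters A–R): 127.4812/20 → 6 → G, 150.3133/10 → 15 → P; chars GP.
Square (2°×1°, digits 0–9): 7.4812/2 → 3, 0.3133/1 → 0; chars 30.
Subsquare (5′×2.5′, letters a–x): 1.4812/0.0833333 → 17 → r, 0.3133/0.0416667 → 7 → h; chars rh.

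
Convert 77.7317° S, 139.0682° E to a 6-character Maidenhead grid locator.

PB92mg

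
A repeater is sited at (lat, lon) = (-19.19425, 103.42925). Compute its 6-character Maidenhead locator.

OH10rt

Shift to the Maidenhead origin (180°W, 90°S): lon 283.4293, lat 70.8058.
Field: 283.4293/20 → 14 → O, 70.8058/10 → 7 → H; chars OH.
Square: 3.4293/2 → 1, 0.8058/1 → 0; chars 10.
Subsquare: 1.4293/0.0833333 → 17 → r, 0.8058/0.0416667 → 19 → t; chars rt.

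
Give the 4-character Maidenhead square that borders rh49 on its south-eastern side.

Longitude square 4; +1 → 5.
Latitude square 9; −1 → 8.

RH58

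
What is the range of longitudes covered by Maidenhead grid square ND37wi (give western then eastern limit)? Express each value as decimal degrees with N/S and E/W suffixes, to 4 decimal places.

87.8333° E, 87.9167° E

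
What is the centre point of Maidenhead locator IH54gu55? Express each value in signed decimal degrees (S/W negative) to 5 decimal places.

Field I=8, H=7: +8·20° lon, +7·10° lat → SW at lon -20°, lat -20°.
Square 5, 4: +5·2° lon, +4·1° lat → SW at lon -10°, lat -16°.
Subsquare g=6, u=20: +6·0.0833333° lon, +20·0.0416667° lat → SW at lon -9.5°, lat -15.1667°.
Extended square 5, 5: +5·0.00833333° lon, +5·0.00416667° lat → SW at lon -9.45833°, lat -15.1458°.
Cell spans 0.00833333° lon × 0.00416667° lat. Centre is SW corner plus half of each.
latitude -15.14375, longitude -9.45417.

-15.14375, -9.45417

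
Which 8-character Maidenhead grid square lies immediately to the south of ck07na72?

Latitude extended square 2; −1 → 1.
The longitude characters are unchanged.

CK07na71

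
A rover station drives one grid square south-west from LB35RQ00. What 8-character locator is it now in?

Longitude extended square 0; −1 → -1, wraps to 9, carry into subsquare.
Longitude subsquare r = 17; −1 → 16 = q.
Latitude extended square 0; −1 → -1, wraps to 9, carry into subsquare.
Latitude subsquare q = 16; −1 → 15 = p.

LB35qp99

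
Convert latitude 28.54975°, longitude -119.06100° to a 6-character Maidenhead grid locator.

DL08ln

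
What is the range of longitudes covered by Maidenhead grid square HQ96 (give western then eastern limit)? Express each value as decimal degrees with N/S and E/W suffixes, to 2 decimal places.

Field H=7, Q=16: +7·20° lon, +16·10° lat → SW at lon -40°, lat 70°.
Square 9, 6: +9·2° lon, +6·1° lat → SW at lon -22°, lat 76°.
Cell spans 2° lon × 1° lat.
west 22.00° W, east 20.00° W.

22.00° W, 20.00° W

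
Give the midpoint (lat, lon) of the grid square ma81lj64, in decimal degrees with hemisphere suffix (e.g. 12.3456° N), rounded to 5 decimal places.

88.60625° S, 76.97083° E

Field M=12, A=0: +12·20° lon, +0·10° lat → SW at lon 60°, lat -90°.
Square 8, 1: +8·2° lon, +1·1° lat → SW at lon 76°, lat -89°.
Subsquare l=11, j=9: +11·0.0833333° lon, +9·0.0416667° lat → SW at lon 76.9167°, lat -88.625°.
Extended square 6, 4: +6·0.00833333° lon, +4·0.00416667° lat → SW at lon 76.9667°, lat -88.6083°.
Cell spans 0.00833333° lon × 0.00416667° lat. Centre is SW corner plus half of each.
latitude 88.60625° S, longitude 76.97083° E.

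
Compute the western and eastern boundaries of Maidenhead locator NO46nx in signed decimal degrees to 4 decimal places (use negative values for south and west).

Field N=13, O=14: +13·20° lon, +14·10° lat → SW at lon 80°, lat 50°.
Square 4, 6: +4·2° lon, +6·1° lat → SW at lon 88°, lat 56°.
Subsquare n=13, x=23: +13·0.0833333° lon, +23·0.0416667° lat → SW at lon 89.0833°, lat 56.9583°.
Cell spans 0.0833333° lon × 0.0416667° lat.
west 89.0833, east 89.1667.

89.0833, 89.1667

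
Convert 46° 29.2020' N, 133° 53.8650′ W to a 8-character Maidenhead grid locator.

CN36bl26

Shift to the Maidenhead origin (180°W, 90°S): lon 46.10225, lat 136.48670.
Field: lon ⌊46.10225/20⌋ = 2 → C; lat ⌊136.48670/10⌋ = 13 → N.
Square: lon ⌊6.10225/2⌋ = 3; lat ⌊6.48670/1⌋ = 6.
Subsquare: lon ⌊0.10225/0.0833333⌋ = 1 → b; lat ⌊0.48670/0.0416667⌋ = 11 → l.
Extended square: lon ⌊0.01892/0.00833333⌋ = 2; lat ⌊0.02837/0.00416667⌋ = 6.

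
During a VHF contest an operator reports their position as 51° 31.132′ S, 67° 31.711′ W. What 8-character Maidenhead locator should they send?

Offset from 180°W / 90°S: lon 112.47148°, lat 38.48113°.
Field: lon ⌊112.47148/20⌋ = 5 → F; lat ⌊38.48113/10⌋ = 3 → D.
Square: lon ⌊12.47148/2⌋ = 6; lat ⌊8.48113/1⌋ = 8.
Subsquare: lon ⌊0.47148/0.0833333⌋ = 5 → f; lat ⌊0.48113/0.0416667⌋ = 11 → l.
Extended square: lon ⌊0.05482/0.00833333⌋ = 6; lat ⌊0.02280/0.00416667⌋ = 5.

FD68fl65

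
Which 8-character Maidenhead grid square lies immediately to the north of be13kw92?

Latitude extended square 2; +1 → 3.
The longitude characters are unchanged.

BE13kw93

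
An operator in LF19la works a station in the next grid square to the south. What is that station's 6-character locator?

LF18lx

Latitude subsquare a = 0; −1 → -1, wraps to 23 = x, carry into square.
Latitude square 9; −1 → 8.
The longitude characters are unchanged.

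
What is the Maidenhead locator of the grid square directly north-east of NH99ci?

Longitude subsquare c = 2; +1 → 3 = d.
Latitude subsquare i = 8; +1 → 9 = j.

NH99dj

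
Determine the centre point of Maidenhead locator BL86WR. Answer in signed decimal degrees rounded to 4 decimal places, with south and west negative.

26.7292, -142.1250

Field B=1, L=11: +1·20° lon, +11·10° lat → SW at lon -160°, lat 20°.
Square 8, 6: +8·2° lon, +6·1° lat → SW at lon -144°, lat 26°.
Subsquare w=22, r=17: +22·0.0833333° lon, +17·0.0416667° lat → SW at lon -142.167°, lat 26.7083°.
Cell spans 0.0833333° lon × 0.0416667° lat. Centre is SW corner plus half of each.
latitude 26.7292, longitude -142.1250.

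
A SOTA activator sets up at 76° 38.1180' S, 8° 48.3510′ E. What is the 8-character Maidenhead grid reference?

Offset from 180°W / 90°S: lon 188.80585°, lat 13.36470°.
Field: lon ⌊188.80585/20⌋ = 9 → J; lat ⌊13.36470/10⌋ = 1 → B.
Square: lon ⌊8.80585/2⌋ = 4; lat ⌊3.36470/1⌋ = 3.
Subsquare: lon ⌊0.80585/0.0833333⌋ = 9 → j; lat ⌊0.36470/0.0416667⌋ = 8 → i.
Extended square: lon ⌊0.05585/0.00833333⌋ = 6; lat ⌊0.03137/0.00416667⌋ = 7.

JB43ji67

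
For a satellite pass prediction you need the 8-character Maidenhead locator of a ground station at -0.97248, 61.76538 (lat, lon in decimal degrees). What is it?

Offset from 180°W / 90°S: lon 241.76538°, lat 89.02752°.
Field: lon ⌊241.76538/20⌋ = 12 → M; lat ⌊89.02752/10⌋ = 8 → I.
Square: lon ⌊1.76538/2⌋ = 0; lat ⌊9.02752/1⌋ = 9.
Subsquare: lon ⌊1.76538/0.0833333⌋ = 21 → v; lat ⌊0.02752/0.0416667⌋ = 0 → a.
Extended square: lon ⌊0.01538/0.00833333⌋ = 1; lat ⌊0.02752/0.00416667⌋ = 6.

MI09va16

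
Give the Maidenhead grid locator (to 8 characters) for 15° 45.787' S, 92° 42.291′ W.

EH34pf56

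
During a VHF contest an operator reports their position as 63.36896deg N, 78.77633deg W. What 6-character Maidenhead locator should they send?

Offset from 180°W / 90°S: lon 101.2237°, lat 153.3690°.
Field: lon ⌊101.2237/20⌋ = 5 → F; lat ⌊153.3690/10⌋ = 15 → P.
Square: lon ⌊1.2237/2⌋ = 0; lat ⌊3.3690/1⌋ = 3.
Subsquare: lon ⌊1.2237/0.0833333⌋ = 14 → o; lat ⌊0.3690/0.0416667⌋ = 8 → i.

FP03oi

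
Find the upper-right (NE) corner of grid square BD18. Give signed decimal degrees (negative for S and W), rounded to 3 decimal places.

Field B=1, D=3: +1·20° lon, +3·10° lat → SW at lon -160°, lat -60°.
Square 1, 8: +1·2° lon, +8·1° lat → SW at lon -158°, lat -52°.
Cell spans 2° lon × 1° lat. NE corner is SW corner plus one full cell.
latitude -51.000, longitude -156.000.

-51.000, -156.000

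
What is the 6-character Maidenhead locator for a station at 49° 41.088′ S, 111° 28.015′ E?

OE50rh

Shift to the Maidenhead origin (180°W, 90°S): lon 291.4669, lat 40.3152.
Field: 291.4669/20 → 14 → O, 40.3152/10 → 4 → E; chars OE.
Square: 11.4669/2 → 5, 0.3152/1 → 0; chars 50.
Subsquare: 1.4669/0.0833333 → 17 → r, 0.3152/0.0416667 → 7 → h; chars rh.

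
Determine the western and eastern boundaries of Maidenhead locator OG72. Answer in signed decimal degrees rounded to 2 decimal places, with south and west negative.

114.00, 116.00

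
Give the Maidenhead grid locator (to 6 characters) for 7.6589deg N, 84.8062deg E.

NJ27jp

Add 180° to longitude and 90° to latitude: 264.8062, 97.6589.
Field (20°×10°, letters A–R): lon ⌊264.8062/20⌋ = 13 → N; lat ⌊97.6589/10⌋ = 9 → J.
Square (2°×1°, digits 0–9): lon ⌊4.8062/2⌋ = 2; lat ⌊7.6589/1⌋ = 7.
Subsquare (5′×2.5′, letters a–x): lon ⌊0.8062/0.0833333⌋ = 9 → j; lat ⌊0.6589/0.0416667⌋ = 15 → p.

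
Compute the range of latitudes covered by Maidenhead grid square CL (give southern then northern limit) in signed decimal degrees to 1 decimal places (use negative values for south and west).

Field C=2, L=11: +2·20° lon, +11·10° lat → SW at lon -140°, lat 20°.
Cell spans 20° lon × 10° lat.
south 20.0, north 30.0.

20.0, 30.0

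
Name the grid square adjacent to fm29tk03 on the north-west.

FM29sk94

Longitude extended square 0; −1 → -1, wraps to 9, carry into subsquare.
Longitude subsquare t = 19; −1 → 18 = s.
Latitude extended square 3; +1 → 4.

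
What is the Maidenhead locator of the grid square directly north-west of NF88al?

Longitude subsquare a = 0; −1 → -1, wraps to 23 = x, carry into square.
Longitude square 8; −1 → 7.
Latitude subsquare l = 11; +1 → 12 = m.

NF78xm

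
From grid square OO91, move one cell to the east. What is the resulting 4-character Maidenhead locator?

PO01

Longitude square 9; +1 → 10, wraps to 0, carry into field.
Longitude field O = 14; +1 → 15 = P.
The latitude characters are unchanged.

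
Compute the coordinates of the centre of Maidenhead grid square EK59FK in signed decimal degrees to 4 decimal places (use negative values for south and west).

19.4375, -89.5417

Field E=4, K=10: +4·20° lon, +10·10° lat → SW at lon -100°, lat 10°.
Square 5, 9: +5·2° lon, +9·1° lat → SW at lon -90°, lat 19°.
Subsquare f=5, k=10: +5·0.0833333° lon, +10·0.0416667° lat → SW at lon -89.5833°, lat 19.4167°.
Cell spans 0.0833333° lon × 0.0416667° lat. Centre is SW corner plus half of each.
latitude 19.4375, longitude -89.5417.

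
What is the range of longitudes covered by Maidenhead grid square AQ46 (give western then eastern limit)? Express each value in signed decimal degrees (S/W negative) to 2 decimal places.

-172.00, -170.00

Field A=0, Q=16: +0·20° lon, +16·10° lat → SW at lon -180°, lat 70°.
Square 4, 6: +4·2° lon, +6·1° lat → SW at lon -172°, lat 76°.
Cell spans 2° lon × 1° lat.
west -172.00, east -170.00.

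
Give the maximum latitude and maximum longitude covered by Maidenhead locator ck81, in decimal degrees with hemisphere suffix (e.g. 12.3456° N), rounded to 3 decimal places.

12.000° N, 122.000° W

Field C=2, K=10: +2·20° lon, +10·10° lat → SW at lon -140°, lat 10°.
Square 8, 1: +8·2° lon, +1·1° lat → SW at lon -124°, lat 11°.
Cell spans 2° lon × 1° lat. NE corner is SW corner plus one full cell.
latitude 12.000° N, longitude 122.000° W.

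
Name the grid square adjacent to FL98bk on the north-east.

FL98cl

Longitude subsquare b = 1; +1 → 2 = c.
Latitude subsquare k = 10; +1 → 11 = l.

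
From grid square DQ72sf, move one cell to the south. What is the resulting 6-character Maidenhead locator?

Latitude subsquare f = 5; −1 → 4 = e.
The longitude characters are unchanged.

DQ72se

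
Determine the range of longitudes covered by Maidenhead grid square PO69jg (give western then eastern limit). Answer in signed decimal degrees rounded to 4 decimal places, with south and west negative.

132.7500, 132.8333

Field P=15, O=14: +15·20° lon, +14·10° lat → SW at lon 120°, lat 50°.
Square 6, 9: +6·2° lon, +9·1° lat → SW at lon 132°, lat 59°.
Subsquare j=9, g=6: +9·0.0833333° lon, +6·0.0416667° lat → SW at lon 132.75°, lat 59.25°.
Cell spans 0.0833333° lon × 0.0416667° lat.
west 132.7500, east 132.8333.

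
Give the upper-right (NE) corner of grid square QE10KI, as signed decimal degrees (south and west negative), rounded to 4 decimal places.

Field Q=16, E=4: +16·20° lon, +4·10° lat → SW at lon 140°, lat -50°.
Square 1, 0: +1·2° lon, +0·1° lat → SW at lon 142°, lat -50°.
Subsquare k=10, i=8: +10·0.0833333° lon, +8·0.0416667° lat → SW at lon 142.833°, lat -49.6667°.
Cell spans 0.0833333° lon × 0.0416667° lat. NE corner is SW corner plus one full cell.
latitude -49.6250, longitude 142.9167.

-49.6250, 142.9167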